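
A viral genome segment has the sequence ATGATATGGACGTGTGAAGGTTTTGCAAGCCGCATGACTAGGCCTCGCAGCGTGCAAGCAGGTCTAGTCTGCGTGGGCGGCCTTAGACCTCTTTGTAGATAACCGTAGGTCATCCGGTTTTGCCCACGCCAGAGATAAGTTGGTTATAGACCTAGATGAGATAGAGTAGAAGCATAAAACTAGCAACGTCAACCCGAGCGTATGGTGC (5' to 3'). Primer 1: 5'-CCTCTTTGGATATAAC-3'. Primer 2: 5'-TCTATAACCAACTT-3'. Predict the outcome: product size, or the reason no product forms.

Primer 1 (CCTCTTTGGATATAAC) does not match the top strand, and its reverse complement GTTATATCCAAAGAGG does not match either.
With no annealing site for primer 1, no amplification occurs.

No product — primer 1 has no binding site in the template.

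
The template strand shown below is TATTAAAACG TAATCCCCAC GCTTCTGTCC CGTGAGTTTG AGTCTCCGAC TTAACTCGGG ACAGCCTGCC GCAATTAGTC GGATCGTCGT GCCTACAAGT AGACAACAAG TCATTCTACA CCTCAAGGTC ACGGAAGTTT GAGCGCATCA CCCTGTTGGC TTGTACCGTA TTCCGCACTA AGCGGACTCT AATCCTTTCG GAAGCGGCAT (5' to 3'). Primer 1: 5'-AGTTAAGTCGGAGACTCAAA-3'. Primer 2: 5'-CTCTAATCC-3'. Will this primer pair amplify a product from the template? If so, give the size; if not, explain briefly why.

No product — the primers' 3' ends point away from each other.

Primer 1 (AGTTAAGTCGGAGACTCAAA) has reverse complement TTTGAGTCTCCGACTTAACT, which matches the top strand at positions 37–56; primer 1 anneals to the top strand there with its 3' end pointing upstream toward position 37.
Primer 2 (CTCTAATCC) matches the top strand directly at positions 187–195; it anneals to the bottom strand with its 3' end pointing downstream toward position 195.
The 3' ends diverge (primer 1 extends toward position 1, primer 2 toward position 210), so the primers never converge on a shared product.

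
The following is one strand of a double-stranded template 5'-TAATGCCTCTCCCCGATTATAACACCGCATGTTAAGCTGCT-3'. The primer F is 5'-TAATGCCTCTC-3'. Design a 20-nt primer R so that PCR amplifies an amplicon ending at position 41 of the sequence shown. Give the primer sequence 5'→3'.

5'-AGCAGCTTAACATGCGGTGT-3'

The forward primer binds at positions 1–11; the product's 3' end on the top strand is position 41.
The reverse primer anneals to the top strand over positions 22–41, i.e. to ACACCGCATGTTAAGCTGCT.
Its sequence written 5'→3' is the reverse complement: AGCAGCTTAACATGCGGTGT.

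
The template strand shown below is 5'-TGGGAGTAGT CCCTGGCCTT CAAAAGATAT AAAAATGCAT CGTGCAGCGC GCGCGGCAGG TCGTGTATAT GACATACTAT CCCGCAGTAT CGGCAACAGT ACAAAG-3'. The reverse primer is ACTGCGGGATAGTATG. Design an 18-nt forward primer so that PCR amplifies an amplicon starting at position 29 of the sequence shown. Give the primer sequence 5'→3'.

The reverse primer's reverse complement CATACTATCCCGCAGT matches the template at positions 73–88; the product starts at position 29.
The forward primer is identical to the top strand over positions 29–46: ATAAAAATGCATCGTGCA.

5'-ATAAAAATGCATCGTGCA-3'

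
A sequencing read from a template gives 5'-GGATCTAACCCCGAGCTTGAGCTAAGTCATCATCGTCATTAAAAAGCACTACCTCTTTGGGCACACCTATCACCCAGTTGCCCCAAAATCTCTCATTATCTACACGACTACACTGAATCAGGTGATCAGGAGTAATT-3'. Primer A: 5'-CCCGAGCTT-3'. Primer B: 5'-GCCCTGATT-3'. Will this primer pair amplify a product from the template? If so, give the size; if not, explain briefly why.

No product — primer B has no binding site in the template.

Primer B (GCCCTGATT) does not match the top strand, and its reverse complement AATCAGGGC does not match either.
With no annealing site for primer B, no amplification occurs.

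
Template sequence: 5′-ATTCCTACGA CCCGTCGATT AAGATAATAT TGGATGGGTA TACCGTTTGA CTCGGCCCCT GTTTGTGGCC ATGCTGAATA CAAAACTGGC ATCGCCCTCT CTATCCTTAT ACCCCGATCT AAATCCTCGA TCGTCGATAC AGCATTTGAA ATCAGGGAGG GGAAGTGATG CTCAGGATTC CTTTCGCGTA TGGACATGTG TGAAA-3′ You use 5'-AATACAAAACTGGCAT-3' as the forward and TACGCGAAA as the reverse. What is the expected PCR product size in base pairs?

Scanning the template, AATACAAAACTGGCAT occurs at positions 77–92; this primer anneals to the bottom strand there with its 3' end pointing downstream.
Reverse complement of the reverse primer: TTTCGCGTA. This occurs on the top strand at positions 182–190.
Product length = (reverse-primer end) − (forward-primer start) + 1 = 190 − 77 + 1 = 114 bp.

114 bp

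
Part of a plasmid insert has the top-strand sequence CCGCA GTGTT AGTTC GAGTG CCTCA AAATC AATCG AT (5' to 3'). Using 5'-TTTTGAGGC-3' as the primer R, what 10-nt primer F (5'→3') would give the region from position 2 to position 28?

5'-CGCAGTGTTA-3'

The reverse primer's reverse complement GCCTCAAAA matches the template at positions 20–28; the product starts at position 2.
The forward primer is identical to the top strand over positions 2–11: CGCAGTGTTA.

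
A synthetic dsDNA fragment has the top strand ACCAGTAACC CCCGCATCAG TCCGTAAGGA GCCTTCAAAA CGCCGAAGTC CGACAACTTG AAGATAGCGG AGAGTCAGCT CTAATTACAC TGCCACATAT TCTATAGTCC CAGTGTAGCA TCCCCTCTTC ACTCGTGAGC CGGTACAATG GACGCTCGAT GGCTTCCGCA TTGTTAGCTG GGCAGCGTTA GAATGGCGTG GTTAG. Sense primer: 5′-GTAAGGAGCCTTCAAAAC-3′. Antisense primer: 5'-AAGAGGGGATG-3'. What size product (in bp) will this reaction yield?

Forward primer GTAAGGAGCCTTCAAAAC is found on the top strand at positions 24–41.
The reverse primer's reverse complement is CATCCCCTCTT, which matches the template at positions 119–129.
The product runs from position 24 to position 129, so its length is 129 − 24 + 1 = 106 bp.

106 bp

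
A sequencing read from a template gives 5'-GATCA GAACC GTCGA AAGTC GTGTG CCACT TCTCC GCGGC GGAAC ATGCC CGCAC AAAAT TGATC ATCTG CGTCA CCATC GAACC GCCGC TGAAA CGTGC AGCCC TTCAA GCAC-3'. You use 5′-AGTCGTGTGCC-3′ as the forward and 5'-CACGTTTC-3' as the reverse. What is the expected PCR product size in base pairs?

83 bp

The forward primer matches the template at positions 17–27.
Taking the reverse complement of CACGTTTC gives GAAACGTG, found at positions 92–99 on the template; the primer anneals here to the top strand with its 3' end pointing upstream.
The product runs from position 17 to position 99, so its length is 99 − 17 + 1 = 83 bp.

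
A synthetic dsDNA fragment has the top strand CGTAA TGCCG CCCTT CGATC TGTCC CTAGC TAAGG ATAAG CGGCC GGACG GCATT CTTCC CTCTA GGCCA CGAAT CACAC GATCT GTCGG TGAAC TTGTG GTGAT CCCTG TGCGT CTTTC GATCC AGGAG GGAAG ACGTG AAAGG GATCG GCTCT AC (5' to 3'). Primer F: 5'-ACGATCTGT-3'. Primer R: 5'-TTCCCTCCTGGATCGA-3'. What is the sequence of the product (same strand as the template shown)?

Forward primer ACGATCTGT is found on the top strand at positions 79–87.
Reverse complement of the reverse primer: TCGATCCAGGAGGGAA. This occurs on the top strand at positions 119–134.
The product is the template from position 79 through 134 (56 bp).

5'-ACGATCTGTCGGTGAACTTGTGGTGATCCCTGTGCGTCTTTCGATCCAGGAGGGAA-3'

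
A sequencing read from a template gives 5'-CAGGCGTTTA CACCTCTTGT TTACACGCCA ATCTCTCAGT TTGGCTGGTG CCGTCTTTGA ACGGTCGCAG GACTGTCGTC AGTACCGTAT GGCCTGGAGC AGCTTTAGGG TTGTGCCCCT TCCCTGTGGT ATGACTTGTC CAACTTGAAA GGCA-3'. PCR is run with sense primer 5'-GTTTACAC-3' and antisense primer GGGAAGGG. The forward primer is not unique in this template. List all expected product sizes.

119 bp, 106 bp

The forward primer GTTTACAC matches the top strand at positions 6–13, 19–26.
The reverse primer's reverse complement is CCCTTCCC, matching at positions 117–124.
Each forward site pairs with the reverse site to give a product ending at position 124: sizes 119, 106 bp.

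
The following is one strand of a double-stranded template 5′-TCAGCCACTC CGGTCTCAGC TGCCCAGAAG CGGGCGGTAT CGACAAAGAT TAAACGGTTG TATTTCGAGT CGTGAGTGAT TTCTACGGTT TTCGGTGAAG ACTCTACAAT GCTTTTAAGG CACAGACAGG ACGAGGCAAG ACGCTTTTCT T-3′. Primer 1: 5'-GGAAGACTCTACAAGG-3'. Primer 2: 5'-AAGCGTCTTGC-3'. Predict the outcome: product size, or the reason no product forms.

Primer 1 (GGAAGACTCTACAAGG) does not match the top strand, and its reverse complement CCTTGTAGAGTCTTCC does not match either.
With no annealing site for primer 1, no amplification occurs.

No product — primer 1 has no binding site in the template.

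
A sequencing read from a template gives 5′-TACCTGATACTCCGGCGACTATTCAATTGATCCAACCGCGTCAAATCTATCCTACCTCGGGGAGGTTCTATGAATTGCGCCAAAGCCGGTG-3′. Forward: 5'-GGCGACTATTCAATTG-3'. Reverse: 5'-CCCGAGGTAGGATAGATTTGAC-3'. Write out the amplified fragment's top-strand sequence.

Scanning the template, GGCGACTATTCAATTG occurs at positions 14–29; this primer anneals to the bottom strand there with its 3' end pointing downstream.
Taking the reverse complement of CCCGAGGTAGGATAGATTTGAC gives GTCAAATCTATCCTACCTCGGG, found at positions 40–61 on the template; the primer anneals here to the top strand with its 3' end pointing upstream.
The product is the template from position 14 through 61 (48 bp).

5'-GGCGACTATTCAATTGATCCAACCGCGTCAAATCTATCCTACCTCGGG-3'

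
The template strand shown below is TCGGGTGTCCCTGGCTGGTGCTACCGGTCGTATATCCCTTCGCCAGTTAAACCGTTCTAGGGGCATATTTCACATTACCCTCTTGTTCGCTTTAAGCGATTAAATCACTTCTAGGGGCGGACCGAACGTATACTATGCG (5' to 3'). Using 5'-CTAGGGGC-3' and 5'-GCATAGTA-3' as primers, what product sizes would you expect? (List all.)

The forward primer CTAGGGGC matches the top strand at positions 57–64, 111–118.
The reverse primer's reverse complement is TACTATGC, matching at positions 131–138.
Each forward site pairs with the reverse site to give a product ending at position 138: sizes 82, 28 bp.

82 bp, 28 bp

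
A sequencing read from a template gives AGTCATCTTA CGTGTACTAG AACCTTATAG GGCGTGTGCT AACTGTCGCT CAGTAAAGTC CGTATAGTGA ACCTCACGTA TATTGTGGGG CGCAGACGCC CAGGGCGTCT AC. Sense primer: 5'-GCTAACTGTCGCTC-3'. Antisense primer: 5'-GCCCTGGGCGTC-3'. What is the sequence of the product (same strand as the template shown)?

5'-GCTAACTGTCGCTCAGTAAAGTCCGTATAGTGAACCTCACGTATATTGTGGGGCGCAGACGCCCAGGGC-3'

The forward primer matches the template at positions 38–51.
Taking the reverse complement of GCCCTGGGCGTC gives GACGCCCAGGGC, found at positions 95–106 on the template; the primer anneals here to the top strand with its 3' end pointing upstream.
The product is the template from position 38 through 106 (69 bp).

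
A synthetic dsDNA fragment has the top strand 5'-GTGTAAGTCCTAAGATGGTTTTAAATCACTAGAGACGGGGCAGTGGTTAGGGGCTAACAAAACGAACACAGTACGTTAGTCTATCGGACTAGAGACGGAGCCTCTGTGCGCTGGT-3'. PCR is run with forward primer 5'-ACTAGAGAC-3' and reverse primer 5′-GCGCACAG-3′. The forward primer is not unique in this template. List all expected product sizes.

84 bp, 24 bp

The forward primer ACTAGAGAC matches the top strand at positions 28–36, 88–96.
The reverse primer's reverse complement is CTGTGCGC, matching at positions 104–111.
Each forward site pairs with the reverse site to give a product ending at position 111: sizes 84, 24 bp.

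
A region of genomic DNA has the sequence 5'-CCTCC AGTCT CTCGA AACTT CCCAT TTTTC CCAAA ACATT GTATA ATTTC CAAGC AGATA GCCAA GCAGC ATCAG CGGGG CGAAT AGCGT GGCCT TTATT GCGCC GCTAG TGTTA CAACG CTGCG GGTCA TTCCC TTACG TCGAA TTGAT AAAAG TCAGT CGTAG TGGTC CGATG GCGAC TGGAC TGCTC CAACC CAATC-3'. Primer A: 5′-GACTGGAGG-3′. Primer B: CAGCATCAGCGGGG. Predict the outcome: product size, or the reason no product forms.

Primer A (GACTGGAGG) has reverse complement CCTCCAGTC, which matches the top strand at positions 1–9; primer A anneals to the top strand there with its 3' end pointing upstream toward position 1.
Primer B (CAGCATCAGCGGGG) matches the top strand directly at positions 67–80; it anneals to the bottom strand with its 3' end pointing downstream toward position 80.
The 3' ends diverge (primer A extends toward position 1, primer B toward position 200), so the primers never converge on a shared product.

No product — the primers' 3' ends point away from each other.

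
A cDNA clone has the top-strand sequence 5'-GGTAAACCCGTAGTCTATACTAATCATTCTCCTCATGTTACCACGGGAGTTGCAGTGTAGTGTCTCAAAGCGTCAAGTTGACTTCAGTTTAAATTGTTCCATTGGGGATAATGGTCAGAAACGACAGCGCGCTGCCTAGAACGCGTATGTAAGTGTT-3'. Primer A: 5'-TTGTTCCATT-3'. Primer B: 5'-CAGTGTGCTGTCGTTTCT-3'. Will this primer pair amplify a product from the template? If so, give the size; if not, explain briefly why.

No product — primer B has no binding site in the template.

Primer B (CAGTGTGCTGTCGTTTCT) does not match the top strand, and its reverse complement AGAAACGACAGCACACTG does not match either.
With no annealing site for primer B, no amplification occurs.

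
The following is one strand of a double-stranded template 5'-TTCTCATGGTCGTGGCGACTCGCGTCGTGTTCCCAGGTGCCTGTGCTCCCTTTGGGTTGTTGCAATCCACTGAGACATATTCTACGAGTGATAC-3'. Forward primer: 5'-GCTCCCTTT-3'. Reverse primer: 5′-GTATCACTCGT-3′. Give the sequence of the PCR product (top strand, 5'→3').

Forward primer GCTCCCTTT is found on the top strand at positions 45–53.
Reverse complement of the reverse primer: ACGAGTGATAC. This occurs on the top strand at positions 84–94.
The product is the template from position 45 through 94 (50 bp).

5'-GCTCCCTTTGGGTTGTTGCAATCCACTGAGACATATTCTACGAGTGATAC-3'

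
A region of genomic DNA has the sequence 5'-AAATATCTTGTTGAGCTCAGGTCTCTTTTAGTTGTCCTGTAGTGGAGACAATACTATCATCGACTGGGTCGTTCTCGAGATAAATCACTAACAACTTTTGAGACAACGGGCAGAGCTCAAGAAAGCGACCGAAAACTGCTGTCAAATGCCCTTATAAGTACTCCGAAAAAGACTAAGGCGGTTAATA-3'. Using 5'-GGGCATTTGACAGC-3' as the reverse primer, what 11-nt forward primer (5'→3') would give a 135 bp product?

5'-TCAGGTCTCTT-3'

The reverse primer's reverse complement GCTGTCAAATGCCC matches the template at positions 138–151, so the product ends at position 151.
A 135 bp product then starts at position 151 − 135 + 1 = 17.
The forward primer is identical to the top strand there: TCAGGTCTCTT.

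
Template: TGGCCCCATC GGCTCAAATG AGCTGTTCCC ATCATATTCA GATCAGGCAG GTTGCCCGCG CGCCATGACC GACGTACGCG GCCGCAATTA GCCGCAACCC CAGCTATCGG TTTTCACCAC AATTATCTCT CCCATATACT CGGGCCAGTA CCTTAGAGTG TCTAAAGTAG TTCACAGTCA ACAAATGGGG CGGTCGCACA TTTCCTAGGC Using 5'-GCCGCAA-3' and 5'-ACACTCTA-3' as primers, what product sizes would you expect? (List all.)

The forward primer GCCGCAA matches the top strand at positions 81–87, 91–97.
The reverse primer's reverse complement is TAGAGTGT, matching at positions 154–161.
Each forward site pairs with the reverse site to give a product ending at position 161: sizes 81, 71 bp.

81 bp, 71 bp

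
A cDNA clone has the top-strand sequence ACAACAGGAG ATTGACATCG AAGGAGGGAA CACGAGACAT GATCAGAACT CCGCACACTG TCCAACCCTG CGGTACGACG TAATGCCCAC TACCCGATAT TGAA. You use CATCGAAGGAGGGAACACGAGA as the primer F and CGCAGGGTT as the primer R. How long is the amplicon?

Scanning the template, CATCGAAGGAGGGAACACGAGA occurs at positions 16–37; this primer anneals to the bottom strand there with its 3' end pointing downstream.
Reverse complement of the reverse primer: AACCCTGCG. This occurs on the top strand at positions 64–72.
The product runs from position 16 to position 72, so its length is 72 − 16 + 1 = 57 bp.

57 bp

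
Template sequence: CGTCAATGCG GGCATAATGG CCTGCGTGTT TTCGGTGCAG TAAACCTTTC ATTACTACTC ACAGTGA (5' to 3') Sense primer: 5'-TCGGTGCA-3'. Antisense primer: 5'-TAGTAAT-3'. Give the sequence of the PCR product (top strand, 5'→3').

The forward primer matches the template at positions 32–39.
The reverse primer's reverse complement is ATTACTA, which matches the template at positions 51–57.
The product is the template from position 32 through 57 (26 bp).

5'-TCGGTGCAGTAAACCTTTCATTACTA-3'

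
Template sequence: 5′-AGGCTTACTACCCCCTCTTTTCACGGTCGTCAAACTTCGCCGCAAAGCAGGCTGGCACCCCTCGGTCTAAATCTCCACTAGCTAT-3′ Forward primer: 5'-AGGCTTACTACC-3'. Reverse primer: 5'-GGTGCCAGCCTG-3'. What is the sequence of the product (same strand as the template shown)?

5'-AGGCTTACTACCCCCTCTTTTCACGGTCGTCAAACTTCGCCGCAAAGCAGGCTGGCACC-3'

Scanning the template, AGGCTTACTACC occurs at positions 1–12; this primer anneals to the bottom strand there with its 3' end pointing downstream.
Reverse complement of the reverse primer: CAGGCTGGCACC. This occurs on the top strand at positions 48–59.
The product is the template from position 1 through 59 (59 bp).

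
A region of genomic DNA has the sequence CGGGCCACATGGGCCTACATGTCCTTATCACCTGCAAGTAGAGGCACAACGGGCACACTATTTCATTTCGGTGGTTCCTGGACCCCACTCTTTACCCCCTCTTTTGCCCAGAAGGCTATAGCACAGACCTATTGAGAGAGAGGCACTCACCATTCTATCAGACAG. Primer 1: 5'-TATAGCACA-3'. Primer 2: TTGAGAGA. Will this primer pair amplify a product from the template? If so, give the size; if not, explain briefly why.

No product — both primers anneal to the same strand and extend in the same direction.

Primer 1 (TATAGCACA) matches the top strand at positions 117–125 (3' end points downstream).
Primer 2 (TTGAGAGA) also matches the top strand directly, at positions 132–139 — its reverse complement TCTCTCAA is not present.
Both primers anneal to the bottom strand with 3' ends pointing the same way, so neither can prime synthesis back toward the other.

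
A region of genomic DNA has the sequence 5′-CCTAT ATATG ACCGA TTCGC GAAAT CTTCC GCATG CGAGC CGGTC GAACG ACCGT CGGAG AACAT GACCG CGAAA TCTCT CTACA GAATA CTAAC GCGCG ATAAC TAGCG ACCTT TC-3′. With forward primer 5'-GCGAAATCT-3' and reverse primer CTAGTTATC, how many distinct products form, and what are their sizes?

The forward primer GCGAAATCT matches the top strand at positions 19–27, 70–78.
The reverse primer's reverse complement is GATAACTAG, matching at positions 100–108.
Each forward site pairs with the reverse site to give a product ending at position 108: sizes 90, 39 bp.

Two products: 90 bp, 39 bp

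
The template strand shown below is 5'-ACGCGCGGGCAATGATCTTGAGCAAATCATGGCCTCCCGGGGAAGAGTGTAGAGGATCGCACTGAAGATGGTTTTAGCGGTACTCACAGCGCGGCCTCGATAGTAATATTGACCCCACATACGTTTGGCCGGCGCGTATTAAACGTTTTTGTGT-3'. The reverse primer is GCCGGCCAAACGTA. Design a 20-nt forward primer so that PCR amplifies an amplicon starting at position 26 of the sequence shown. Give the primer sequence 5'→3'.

The reverse primer's reverse complement TACGTTTGGCCGGC matches the template at positions 120–133; the product starts at position 26.
The forward primer is identical to the top strand over positions 26–45: ATCATGGCCTCCCGGGGAAG.

5'-ATCATGGCCTCCCGGGGAAG-3'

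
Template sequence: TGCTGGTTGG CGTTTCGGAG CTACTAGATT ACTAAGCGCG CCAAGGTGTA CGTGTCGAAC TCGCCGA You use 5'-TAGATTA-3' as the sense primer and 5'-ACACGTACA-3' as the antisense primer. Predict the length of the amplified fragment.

Scanning the template, TAGATTA occurs at positions 25–31; this primer anneals to the bottom strand there with its 3' end pointing downstream.
Reverse complement of the reverse primer: TGTACGTGT. This occurs on the top strand at positions 47–55.
Product length = (reverse-primer end) − (forward-primer start) + 1 = 55 − 25 + 1 = 31 bp.

31 bp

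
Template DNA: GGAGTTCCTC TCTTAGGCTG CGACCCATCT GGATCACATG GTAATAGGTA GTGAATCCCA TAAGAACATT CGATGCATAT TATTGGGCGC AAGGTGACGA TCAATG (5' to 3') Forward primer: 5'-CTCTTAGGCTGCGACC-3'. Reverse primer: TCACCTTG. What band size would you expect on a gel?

88 bp

Forward primer CTCTTAGGCTGCGACC is found on the top strand at positions 10–25.
Reverse complement of the reverse primer: CAAGGTGA. This occurs on the top strand at positions 90–97.
Product length = (reverse-primer end) − (forward-primer start) + 1 = 97 − 10 + 1 = 88 bp.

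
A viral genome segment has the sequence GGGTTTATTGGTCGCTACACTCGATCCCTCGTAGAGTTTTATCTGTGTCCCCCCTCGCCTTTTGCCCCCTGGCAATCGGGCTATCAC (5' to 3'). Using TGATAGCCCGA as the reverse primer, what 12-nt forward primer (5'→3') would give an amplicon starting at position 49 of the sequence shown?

5'-CCCCCCTCGCCT-3'

The reverse primer's reverse complement TCGGGCTATCA matches the template at positions 76–86; the product starts at position 49.
The forward primer is identical to the top strand over positions 49–60: CCCCCCTCGCCT.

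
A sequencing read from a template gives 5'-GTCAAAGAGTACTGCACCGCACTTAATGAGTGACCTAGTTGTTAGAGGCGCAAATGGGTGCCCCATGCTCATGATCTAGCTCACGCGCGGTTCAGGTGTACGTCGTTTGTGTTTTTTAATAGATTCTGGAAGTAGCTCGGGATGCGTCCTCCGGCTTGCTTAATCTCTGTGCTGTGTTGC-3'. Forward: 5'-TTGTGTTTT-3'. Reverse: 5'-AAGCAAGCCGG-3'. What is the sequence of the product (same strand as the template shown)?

Scanning the template, TTGTGTTTT occurs at positions 107–115; this primer anneals to the bottom strand there with its 3' end pointing downstream.
Reverse complement of the reverse primer: CCGGCTTGCTT. This occurs on the top strand at positions 151–161.
The product is the template from position 107 through 161 (55 bp).

5'-TTGTGTTTTTTAATAGATTCTGGAAGTAGCTCGGGATGCGTCCTCCGGCTTGCTT-3'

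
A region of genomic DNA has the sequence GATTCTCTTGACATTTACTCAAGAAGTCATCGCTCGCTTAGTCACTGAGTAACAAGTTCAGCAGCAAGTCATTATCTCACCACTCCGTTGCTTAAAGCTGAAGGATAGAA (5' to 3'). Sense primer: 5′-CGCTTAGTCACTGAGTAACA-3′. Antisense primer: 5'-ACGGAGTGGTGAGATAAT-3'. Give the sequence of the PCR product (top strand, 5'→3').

The forward primer matches the template at positions 35–54.
The reverse primer's reverse complement is ATTATCTCACCACTCCGT, which matches the template at positions 71–88.
The product is the template from position 35 through 88 (54 bp).

5'-CGCTTAGTCACTGAGTAACAAGTTCAGCAGCAAGTCATTATCTCACCACTCCGT-3'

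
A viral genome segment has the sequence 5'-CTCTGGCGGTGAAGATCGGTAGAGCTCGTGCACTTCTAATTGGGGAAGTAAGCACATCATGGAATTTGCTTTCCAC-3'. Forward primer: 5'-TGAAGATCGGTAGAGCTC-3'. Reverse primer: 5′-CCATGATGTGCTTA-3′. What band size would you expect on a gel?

53 bp

The forward primer matches the template at positions 10–27.
Taking the reverse complement of CCATGATGTGCTTA gives TAAGCACATCATGG, found at positions 49–62 on the template; the primer anneals here to the top strand with its 3' end pointing upstream.
Amplicon spans positions 10–62: 53 bp.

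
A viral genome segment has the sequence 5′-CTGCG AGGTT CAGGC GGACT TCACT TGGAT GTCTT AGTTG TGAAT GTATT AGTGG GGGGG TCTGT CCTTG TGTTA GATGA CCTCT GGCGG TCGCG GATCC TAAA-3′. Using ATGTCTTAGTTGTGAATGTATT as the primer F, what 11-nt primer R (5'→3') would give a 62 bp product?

5'-CCGCCAGAGGT-3'

The forward primer binds at positions 29–50, so a 62 bp product ends at position 29 + 62 − 1 = 90.
The reverse primer anneals to the top strand over positions 80–90, i.e. to ACCTCTGGCGG.
Its sequence written 5'→3' is the reverse complement: CCGCCAGAGGT.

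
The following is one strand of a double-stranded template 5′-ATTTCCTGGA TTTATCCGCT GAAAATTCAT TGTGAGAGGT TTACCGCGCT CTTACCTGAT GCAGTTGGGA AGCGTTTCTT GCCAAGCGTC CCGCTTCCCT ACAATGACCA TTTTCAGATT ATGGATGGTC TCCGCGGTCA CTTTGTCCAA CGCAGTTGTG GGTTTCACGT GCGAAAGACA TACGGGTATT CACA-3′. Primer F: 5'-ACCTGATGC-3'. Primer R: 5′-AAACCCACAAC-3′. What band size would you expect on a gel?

The forward primer matches the template at positions 54–62.
Reverse complement of the reverse primer: GTTGTGGGTTT. This occurs on the top strand at positions 155–165.
Product length = (reverse-primer end) − (forward-primer start) + 1 = 165 − 54 + 1 = 112 bp.

112 bp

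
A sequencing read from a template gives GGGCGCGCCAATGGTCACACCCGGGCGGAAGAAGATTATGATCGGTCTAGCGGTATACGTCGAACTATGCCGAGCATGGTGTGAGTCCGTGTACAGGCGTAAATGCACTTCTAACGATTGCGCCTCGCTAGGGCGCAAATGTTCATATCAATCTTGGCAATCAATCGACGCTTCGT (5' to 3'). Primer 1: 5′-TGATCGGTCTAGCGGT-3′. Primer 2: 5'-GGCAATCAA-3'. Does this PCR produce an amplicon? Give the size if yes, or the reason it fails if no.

Primer 1 (TGATCGGTCTAGCGGT) matches the top strand at positions 39–54 (3' end points downstream).
Primer 2 (GGCAATCAA) also matches the top strand directly, at positions 156–164 — its reverse complement TTGATTGCC is not present.
Both primers anneal to the bottom strand with 3' ends pointing the same way, so neither can prime synthesis back toward the other.

No product — both primers anneal to the same strand and extend in the same direction.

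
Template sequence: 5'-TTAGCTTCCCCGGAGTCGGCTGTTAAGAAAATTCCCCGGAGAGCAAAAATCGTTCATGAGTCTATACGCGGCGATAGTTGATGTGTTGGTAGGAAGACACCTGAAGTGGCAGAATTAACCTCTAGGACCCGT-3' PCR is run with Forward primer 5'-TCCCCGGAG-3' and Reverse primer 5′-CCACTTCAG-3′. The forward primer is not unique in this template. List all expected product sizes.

The forward primer TCCCCGGAG matches the top strand at positions 7–15, 33–41.
The reverse primer's reverse complement is CTGAAGTGG, matching at positions 101–109.
Each forward site pairs with the reverse site to give a product ending at position 109: sizes 103, 77 bp.

103 bp, 77 bp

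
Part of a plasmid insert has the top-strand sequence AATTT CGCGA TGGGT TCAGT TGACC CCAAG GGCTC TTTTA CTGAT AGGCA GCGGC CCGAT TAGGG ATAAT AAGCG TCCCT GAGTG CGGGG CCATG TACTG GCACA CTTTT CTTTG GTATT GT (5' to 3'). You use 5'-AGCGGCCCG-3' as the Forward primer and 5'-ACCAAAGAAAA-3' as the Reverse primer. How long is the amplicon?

Forward primer AGCGGCCCG is found on the top strand at positions 50–58.
Taking the reverse complement of ACCAAAGAAAA gives TTTTCTTTGGT, found at positions 107–117 on the template; the primer anneals here to the top strand with its 3' end pointing upstream.
Product length = (reverse-primer end) − (forward-primer start) + 1 = 117 − 50 + 1 = 68 bp.

68 bp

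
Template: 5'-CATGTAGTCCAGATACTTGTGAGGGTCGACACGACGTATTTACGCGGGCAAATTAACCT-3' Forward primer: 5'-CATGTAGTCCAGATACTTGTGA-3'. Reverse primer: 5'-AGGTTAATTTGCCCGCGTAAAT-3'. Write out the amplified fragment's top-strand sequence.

The forward primer matches the template at positions 1–22.
The reverse primer's reverse complement is ATTTACGCGGGCAAATTAACCT, which matches the template at positions 38–59.
The product is the template from position 1 through 59 (59 bp).

5'-CATGTAGTCCAGATACTTGTGAGGGTCGACACGACGTATTTACGCGGGCAAATTAACCT-3'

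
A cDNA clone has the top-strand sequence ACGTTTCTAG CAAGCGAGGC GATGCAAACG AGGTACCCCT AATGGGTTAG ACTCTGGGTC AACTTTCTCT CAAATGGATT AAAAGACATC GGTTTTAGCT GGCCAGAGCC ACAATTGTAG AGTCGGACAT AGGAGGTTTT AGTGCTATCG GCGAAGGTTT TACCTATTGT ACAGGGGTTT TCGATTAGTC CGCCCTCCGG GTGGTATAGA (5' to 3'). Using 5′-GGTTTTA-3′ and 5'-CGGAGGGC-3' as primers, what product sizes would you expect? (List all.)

109 bp, 65 bp, 44 bp

The forward primer GGTTTTA matches the top strand at positions 91–97, 135–141, 156–162.
The reverse primer's reverse complement is GCCCTCCG, matching at positions 192–199.
Each forward site pairs with the reverse site to give a product ending at position 199: sizes 109, 65, 44 bp.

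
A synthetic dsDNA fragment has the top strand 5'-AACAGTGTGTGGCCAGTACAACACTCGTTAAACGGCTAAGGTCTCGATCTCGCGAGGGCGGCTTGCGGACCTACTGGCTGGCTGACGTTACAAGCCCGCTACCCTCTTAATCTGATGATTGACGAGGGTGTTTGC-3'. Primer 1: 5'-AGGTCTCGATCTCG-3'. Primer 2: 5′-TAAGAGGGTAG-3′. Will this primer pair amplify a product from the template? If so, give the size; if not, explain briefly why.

Yes — a 71 bp product.

Primer 1 (AGGTCTCGATCTCG) matches the top strand at positions 39–52; it acts as a forward primer.
Primer 2's reverse complement is CTACCCTCTTA, matching the top strand at positions 99–109; it acts as a reverse primer.
The 3' ends face each other across positions 39–109, giving a 71 bp product.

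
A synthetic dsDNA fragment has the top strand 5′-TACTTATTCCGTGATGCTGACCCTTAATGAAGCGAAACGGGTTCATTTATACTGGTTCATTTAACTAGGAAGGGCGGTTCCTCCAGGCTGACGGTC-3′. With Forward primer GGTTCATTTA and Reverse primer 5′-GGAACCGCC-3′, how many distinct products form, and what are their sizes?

The forward primer GGTTCATTTA matches the top strand at positions 40–49, 54–63.
The reverse primer's reverse complement is GGCGGTTCC, matching at positions 73–81.
Each forward site pairs with the reverse site to give a product ending at position 81: sizes 42, 28 bp.

Two products: 42 bp, 28 bp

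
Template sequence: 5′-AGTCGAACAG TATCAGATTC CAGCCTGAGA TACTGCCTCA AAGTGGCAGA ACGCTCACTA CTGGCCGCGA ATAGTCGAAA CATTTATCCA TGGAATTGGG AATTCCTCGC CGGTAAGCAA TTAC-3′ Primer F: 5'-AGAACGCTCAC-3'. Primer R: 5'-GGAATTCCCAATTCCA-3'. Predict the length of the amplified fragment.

Forward primer AGAACGCTCAC is found on the top strand at positions 48–58.
The reverse primer's reverse complement is TGGAATTGGGAATTCC, which matches the template at positions 91–106.
Product length = (reverse-primer end) − (forward-primer start) + 1 = 106 − 48 + 1 = 59 bp.

59 bp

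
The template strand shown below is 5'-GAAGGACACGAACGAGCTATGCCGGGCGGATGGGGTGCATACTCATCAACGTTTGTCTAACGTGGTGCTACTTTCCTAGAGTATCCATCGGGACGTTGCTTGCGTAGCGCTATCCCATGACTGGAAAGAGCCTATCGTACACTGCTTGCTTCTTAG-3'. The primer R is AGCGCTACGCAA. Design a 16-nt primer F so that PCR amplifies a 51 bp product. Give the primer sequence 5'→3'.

5'-CGTGGTGCTACTTTCC-3'

The reverse primer's reverse complement TTGCGTAGCGCT matches the template at positions 100–111, so the product ends at position 111.
A 51 bp product then starts at position 111 − 51 + 1 = 61.
The forward primer is identical to the top strand there: CGTGGTGCTACTTTCC.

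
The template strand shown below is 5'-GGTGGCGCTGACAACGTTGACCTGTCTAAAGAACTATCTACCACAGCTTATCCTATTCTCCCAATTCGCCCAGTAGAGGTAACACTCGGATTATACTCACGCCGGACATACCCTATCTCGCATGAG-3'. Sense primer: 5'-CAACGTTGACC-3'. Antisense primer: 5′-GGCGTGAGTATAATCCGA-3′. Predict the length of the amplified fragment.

92 bp

The forward primer matches the template at positions 12–22.
The reverse primer's reverse complement is TCGGATTATACTCACGCC, which matches the template at positions 86–103.
Amplicon spans positions 12–103: 92 bp.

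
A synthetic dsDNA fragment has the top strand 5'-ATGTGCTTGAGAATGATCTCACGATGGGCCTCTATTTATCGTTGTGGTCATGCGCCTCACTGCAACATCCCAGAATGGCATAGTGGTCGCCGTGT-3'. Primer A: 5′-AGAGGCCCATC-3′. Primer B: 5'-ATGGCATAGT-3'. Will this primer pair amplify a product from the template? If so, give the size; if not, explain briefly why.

Primer A (AGAGGCCCATC) has reverse complement GATGGGCCTCT, which matches the top strand at positions 23–33; primer A anneals to the top strand there with its 3' end pointing upstream toward position 23.
Primer B (ATGGCATAGT) matches the top strand directly at positions 75–84; it anneals to the bottom strand with its 3' end pointing downstream toward position 84.
The 3' ends diverge (primer A extends toward position 1, primer B toward position 95), so the primers never converge on a shared product.

No product — the primers' 3' ends point away from each other.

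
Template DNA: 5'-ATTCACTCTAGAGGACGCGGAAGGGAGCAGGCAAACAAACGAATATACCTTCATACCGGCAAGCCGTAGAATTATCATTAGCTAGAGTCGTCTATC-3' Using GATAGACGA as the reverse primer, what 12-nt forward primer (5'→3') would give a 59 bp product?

The reverse primer's reverse complement TCGTCTATC matches the template at positions 88–96, so the product ends at position 96.
A 59 bp product then starts at position 96 − 59 + 1 = 38.
The forward primer is identical to the top strand there: AACGAATATACC.

5'-AACGAATATACC-3'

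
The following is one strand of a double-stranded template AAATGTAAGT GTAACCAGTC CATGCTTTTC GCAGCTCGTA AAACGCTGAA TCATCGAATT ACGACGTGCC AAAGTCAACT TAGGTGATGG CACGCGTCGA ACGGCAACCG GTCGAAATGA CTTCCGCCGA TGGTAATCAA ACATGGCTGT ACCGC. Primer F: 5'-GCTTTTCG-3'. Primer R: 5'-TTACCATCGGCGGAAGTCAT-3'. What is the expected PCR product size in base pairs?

The forward primer matches the template at positions 24–31.
Taking the reverse complement of TTACCATCGGCGGAAGTCAT gives ATGACTTCCGCCGATGGTAA, found at positions 117–136 on the template; the primer anneals here to the top strand with its 3' end pointing upstream.
The product runs from position 24 to position 136, so its length is 136 − 24 + 1 = 113 bp.

113 bp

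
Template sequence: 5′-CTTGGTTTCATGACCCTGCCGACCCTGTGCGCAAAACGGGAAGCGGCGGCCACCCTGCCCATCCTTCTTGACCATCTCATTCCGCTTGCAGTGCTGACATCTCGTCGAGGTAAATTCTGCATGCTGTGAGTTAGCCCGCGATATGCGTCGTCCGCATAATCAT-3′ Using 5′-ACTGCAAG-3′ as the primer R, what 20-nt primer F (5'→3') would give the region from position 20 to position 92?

5'-CGACCCTGTGCGCAAAACGG-3'

The reverse primer's reverse complement CTTGCAGT matches the template at positions 85–92; the product starts at position 20.
The forward primer is identical to the top strand over positions 20–39: CGACCCTGTGCGCAAAACGG.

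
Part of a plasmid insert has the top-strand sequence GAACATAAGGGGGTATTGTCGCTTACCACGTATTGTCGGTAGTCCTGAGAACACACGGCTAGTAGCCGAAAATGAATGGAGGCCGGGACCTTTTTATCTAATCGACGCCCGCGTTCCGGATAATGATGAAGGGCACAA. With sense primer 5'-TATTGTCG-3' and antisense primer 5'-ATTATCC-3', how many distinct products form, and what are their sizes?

The forward primer TATTGTCG matches the top strand at positions 14–21, 31–38.
The reverse primer's reverse complement is GGATAAT, matching at positions 118–124.
Each forward site pairs with the reverse site to give a product ending at position 124: sizes 111, 94 bp.

Two products: 111 bp, 94 bp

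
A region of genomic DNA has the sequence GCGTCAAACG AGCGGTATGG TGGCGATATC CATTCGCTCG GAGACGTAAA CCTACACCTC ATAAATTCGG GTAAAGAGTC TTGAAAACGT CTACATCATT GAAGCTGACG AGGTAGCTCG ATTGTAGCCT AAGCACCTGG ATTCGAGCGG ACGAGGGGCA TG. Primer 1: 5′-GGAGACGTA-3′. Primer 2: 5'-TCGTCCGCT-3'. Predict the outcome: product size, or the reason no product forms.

Yes — a 115 bp product.

Primer 1 (GGAGACGTA) matches the top strand at positions 40–48; it acts as a forward primer.
Primer 2's reverse complement is AGCGGACGA, matching the top strand at positions 146–154; it acts as a reverse primer.
The 3' ends face each other across positions 40–154, giving a 115 bp product.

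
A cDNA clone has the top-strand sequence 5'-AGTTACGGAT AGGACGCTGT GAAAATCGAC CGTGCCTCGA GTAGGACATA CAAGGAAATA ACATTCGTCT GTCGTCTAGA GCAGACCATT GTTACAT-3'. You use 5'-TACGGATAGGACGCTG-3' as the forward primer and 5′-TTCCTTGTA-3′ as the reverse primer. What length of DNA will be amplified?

54 bp

The forward primer matches the template at positions 4–19.
Taking the reverse complement of TTCCTTGTA gives TACAAGGAA, found at positions 49–57 on the template; the primer anneals here to the top strand with its 3' end pointing upstream.
Amplicon spans positions 4–57: 54 bp.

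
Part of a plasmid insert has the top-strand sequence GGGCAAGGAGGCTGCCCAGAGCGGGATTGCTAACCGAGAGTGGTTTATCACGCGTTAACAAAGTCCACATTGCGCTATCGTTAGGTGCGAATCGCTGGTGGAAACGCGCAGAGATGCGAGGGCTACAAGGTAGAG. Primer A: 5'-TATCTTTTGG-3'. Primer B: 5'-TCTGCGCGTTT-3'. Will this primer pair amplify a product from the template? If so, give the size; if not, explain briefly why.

Primer A (TATCTTTTGG) does not match the top strand, and its reverse complement CCAAAAGATA does not match either.
With no annealing site for primer A, no amplification occurs.

No product — primer A has no binding site in the template.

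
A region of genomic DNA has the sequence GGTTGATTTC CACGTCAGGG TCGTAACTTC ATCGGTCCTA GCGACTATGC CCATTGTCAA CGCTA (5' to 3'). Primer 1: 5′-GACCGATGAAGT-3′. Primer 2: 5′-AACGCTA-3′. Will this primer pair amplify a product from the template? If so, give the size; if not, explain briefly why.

No product — the primers' 3' ends point away from each other.

Primer 1 (GACCGATGAAGT) has reverse complement ACTTCATCGGTC, which matches the top strand at positions 26–37; primer 1 anneals to the top strand there with its 3' end pointing upstream toward position 26.
Primer 2 (AACGCTA) matches the top strand directly at positions 59–65; it anneals to the bottom strand with its 3' end pointing downstream toward position 65.
The 3' ends diverge (primer 1 extends toward position 1, primer 2 toward position 65), so the primers never converge on a shared product.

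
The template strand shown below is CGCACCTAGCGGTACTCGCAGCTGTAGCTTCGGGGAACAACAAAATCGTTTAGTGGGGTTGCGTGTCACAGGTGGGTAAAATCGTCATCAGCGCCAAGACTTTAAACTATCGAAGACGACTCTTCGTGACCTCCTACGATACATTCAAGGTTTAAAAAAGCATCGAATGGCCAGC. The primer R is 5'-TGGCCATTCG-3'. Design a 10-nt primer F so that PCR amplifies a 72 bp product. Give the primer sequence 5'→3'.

The reverse primer's reverse complement CGAATGGCCA matches the template at positions 164–173, so the product ends at position 173.
A 72 bp product then starts at position 173 − 72 + 1 = 102.
The forward primer is identical to the top strand there: TTAAACTATC.

5'-TTAAACTATC-3'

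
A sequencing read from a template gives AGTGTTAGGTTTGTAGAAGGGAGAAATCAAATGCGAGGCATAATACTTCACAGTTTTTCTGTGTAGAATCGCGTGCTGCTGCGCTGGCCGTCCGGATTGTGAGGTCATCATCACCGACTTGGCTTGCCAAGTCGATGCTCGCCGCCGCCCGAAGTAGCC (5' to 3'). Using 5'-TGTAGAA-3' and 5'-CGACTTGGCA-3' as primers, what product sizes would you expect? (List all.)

123 bp, 73 bp

The forward primer TGTAGAA matches the top strand at positions 12–18, 62–68.
The reverse primer's reverse complement is TGCCAAGTCG, matching at positions 125–134.
Each forward site pairs with the reverse site to give a product ending at position 134: sizes 123, 73 bp.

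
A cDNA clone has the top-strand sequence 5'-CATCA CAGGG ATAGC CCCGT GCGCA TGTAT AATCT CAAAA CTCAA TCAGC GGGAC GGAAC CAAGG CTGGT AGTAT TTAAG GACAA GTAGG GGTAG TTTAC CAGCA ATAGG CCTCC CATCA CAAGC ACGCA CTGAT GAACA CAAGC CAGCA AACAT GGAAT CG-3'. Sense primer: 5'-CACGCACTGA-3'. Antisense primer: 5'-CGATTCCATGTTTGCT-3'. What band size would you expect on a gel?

38 bp

Forward primer CACGCACTGA is found on the top strand at positions 125–134.
Taking the reverse complement of CGATTCCATGTTTGCT gives AGCAAACATGGAATCG, found at positions 147–162 on the template; the primer anneals here to the top strand with its 3' end pointing upstream.
Amplicon spans positions 125–162: 38 bp.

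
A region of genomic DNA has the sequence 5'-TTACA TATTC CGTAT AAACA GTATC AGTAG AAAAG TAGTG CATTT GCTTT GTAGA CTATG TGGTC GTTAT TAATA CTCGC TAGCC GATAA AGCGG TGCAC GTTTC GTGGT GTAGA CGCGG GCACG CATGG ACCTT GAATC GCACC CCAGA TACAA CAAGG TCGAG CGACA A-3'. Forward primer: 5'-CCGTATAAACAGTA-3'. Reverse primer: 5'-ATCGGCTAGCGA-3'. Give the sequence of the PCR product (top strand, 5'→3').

5'-CCGTATAAACAGTATCAGTAGAAAAGTAGTGCATTTGCTTTGTAGACTATGTGGTCGTTATTAATACTCGCTAGCCGAT-3'

The forward primer matches the template at positions 10–23.
Reverse complement of the reverse primer: TCGCTAGCCGAT. This occurs on the top strand at positions 77–88.
The product is the template from position 10 through 88 (79 bp).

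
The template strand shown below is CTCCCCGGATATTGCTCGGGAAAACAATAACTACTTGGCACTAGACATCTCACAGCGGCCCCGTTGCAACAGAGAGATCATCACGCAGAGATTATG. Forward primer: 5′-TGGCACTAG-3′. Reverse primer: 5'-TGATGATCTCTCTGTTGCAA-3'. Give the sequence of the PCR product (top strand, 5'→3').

Forward primer TGGCACTAG is found on the top strand at positions 36–44.
Reverse complement of the reverse primer: TTGCAACAGAGAGATCATCA. This occurs on the top strand at positions 64–83.
The product is the template from position 36 through 83 (48 bp).

5'-TGGCACTAGACATCTCACAGCGGCCCCGTTGCAACAGAGAGATCATCA-3'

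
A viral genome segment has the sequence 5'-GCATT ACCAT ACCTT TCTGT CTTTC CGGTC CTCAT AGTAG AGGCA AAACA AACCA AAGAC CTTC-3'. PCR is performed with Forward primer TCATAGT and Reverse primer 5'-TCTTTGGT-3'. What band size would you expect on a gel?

28 bp

Forward primer TCATAGT is found on the top strand at positions 32–38.
Taking the reverse complement of TCTTTGGT gives ACCAAAGA, found at positions 52–59 on the template; the primer anneals here to the top strand with its 3' end pointing upstream.
The product runs from position 32 to position 59, so its length is 59 − 32 + 1 = 28 bp.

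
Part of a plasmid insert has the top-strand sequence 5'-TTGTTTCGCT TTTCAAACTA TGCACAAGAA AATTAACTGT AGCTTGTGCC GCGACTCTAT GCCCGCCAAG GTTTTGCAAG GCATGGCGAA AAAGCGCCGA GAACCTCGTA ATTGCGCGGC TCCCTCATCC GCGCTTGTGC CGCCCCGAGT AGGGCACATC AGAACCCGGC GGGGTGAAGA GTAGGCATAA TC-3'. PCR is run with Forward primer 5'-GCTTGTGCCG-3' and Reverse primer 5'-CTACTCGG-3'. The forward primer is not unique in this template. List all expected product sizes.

111 bp, 20 bp

The forward primer GCTTGTGCCG matches the top strand at positions 42–51, 133–142.
The reverse primer's reverse complement is CCGAGTAG, matching at positions 145–152.
Each forward site pairs with the reverse site to give a product ending at position 152: sizes 111, 20 bp.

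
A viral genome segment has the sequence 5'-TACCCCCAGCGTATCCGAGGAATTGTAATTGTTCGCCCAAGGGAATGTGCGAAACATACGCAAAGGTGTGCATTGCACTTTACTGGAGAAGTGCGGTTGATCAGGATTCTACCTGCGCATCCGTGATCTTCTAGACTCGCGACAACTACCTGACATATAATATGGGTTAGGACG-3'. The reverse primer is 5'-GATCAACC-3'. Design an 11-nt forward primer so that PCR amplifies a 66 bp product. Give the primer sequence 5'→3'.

5'-CCAAGGGAATG-3'

The reverse primer's reverse complement GGTTGATC matches the template at positions 95–102, so the product ends at position 102.
A 66 bp product then starts at position 102 − 66 + 1 = 37.
The forward primer is identical to the top strand there: CCAAGGGAATG.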